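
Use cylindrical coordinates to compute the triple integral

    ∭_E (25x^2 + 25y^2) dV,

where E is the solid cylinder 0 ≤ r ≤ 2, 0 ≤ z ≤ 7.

In cylindrical coordinates, x = r cos(θ), y = r sin(θ), z = z, and dV = r dr dθ dz.

The integrand becomes 25r^2, so

    ∭_E (25x^2 + 25y^2) dV = ∫_{0}^{2π} ∫_{0}^{2} ∫_{0}^{7} (25r^2) · r dz dr dθ.

Inner (z): 175r^3.
Middle (r from 0 to 2): 700.
Outer (θ): 1400π.

Therefore the triple integral equals 1400π.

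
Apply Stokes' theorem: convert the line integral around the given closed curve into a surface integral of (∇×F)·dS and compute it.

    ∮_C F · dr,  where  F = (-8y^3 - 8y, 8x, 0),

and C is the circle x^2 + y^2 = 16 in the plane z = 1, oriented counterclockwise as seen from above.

Let S be the flat disk x^2 + y^2 ≤ 16 in the plane z = 1, with upward unit normal n̂ = ẑ. By Stokes' theorem,

    ∮_C F · dr = ∬_S (∇ × F) · n̂ dS = ∬_D (curl F)_z dA,

where D is the disk x^2 + y^2 ≤ 16.

Compute the curl of F = (-8y^3 - 8y, 8x, 0):
    (∇ × F)_x = ∂F_z/∂y - ∂F_y/∂z = 0,
    (∇ × F)_y = ∂F_x/∂z - ∂F_z/∂x = 0,
    (∇ × F)_z = ∂F_y/∂x - ∂F_x/∂y = 24y^2 + 16.

On z = 1, (curl F)_z = 24y^2 + 16.

Convert to polar (x = r cos θ, y = r sin θ, dA = r dr dθ); the integrand becomes 24r^2sin(θ)^2 + 16, so

    ∬_D (curl F)_z dA = ∫_0^{2π} ∫_0^{4} (24r^2sin(θ)^2 + 16) · r dr dθ.

Inner (r from 0 to 4): 1536sin(θ)^2 + 128.
Outer (θ from 0 to 2π): 1792π.

Therefore ∮_C F · dr = 1792π.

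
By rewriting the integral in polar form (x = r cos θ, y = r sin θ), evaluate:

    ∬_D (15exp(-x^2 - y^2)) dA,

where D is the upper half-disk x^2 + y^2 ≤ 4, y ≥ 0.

The region D is 0 ≤ r ≤ 2, 0 ≤ θ ≤ π in polar coordinates, where x = r cos(θ), y = r sin(θ), and dA = r dr dθ.

Under the substitution, the integrand becomes 15exp(-r^2), so

    ∬_D (15exp(-x^2 - y^2)) dA = ∫_{0}^{π} ∫_{0}^{2} (15exp(-r^2)) · r dr dθ.

Inner integral (in r): ∫_{0}^{2} (15exp(-r^2)) · r dr = 15/2 - 15exp(-4)/2.

Outer integral (in θ): ∫_{0}^{π} (15/2 - 15exp(-4)/2) dθ = -15π (1 - exp(4))exp(-4)/2.

Therefore ∬_D (15exp(-x^2 - y^2)) dA = -15π (1 - exp(4))exp(-4)/2.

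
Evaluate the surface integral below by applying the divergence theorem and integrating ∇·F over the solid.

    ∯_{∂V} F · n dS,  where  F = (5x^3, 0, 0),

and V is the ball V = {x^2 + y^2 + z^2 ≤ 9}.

By the divergence theorem,

    ∯_{∂V} F · n dS = ∭_V (∇ · F) dV.

Compute the divergence:
    ∇ · F = ∂F_x/∂x + ∂F_y/∂y + ∂F_z/∂z = 15x^2 + 0 + 0 = 15x^2.

In spherical coordinates, x = ρ sin(φ) cos(θ), y = ρ sin(φ) sin(θ), z = ρ cos(φ), dV = ρ^2 sin(φ) dρ dφ dθ, with 0 ≤ ρ ≤ 3, 0 ≤ φ ≤ π, 0 ≤ θ ≤ 2π.

The integrand, after substitution and multiplying by the volume element, becomes (15ρ^2sin(φ)^2cos(θ)^2) · ρ^2 sin(φ), so

    ∭_V (∇·F) dV = ∫_0^{2π} ∫_0^{π} ∫_0^{3} (15ρ^2sin(φ)^2cos(θ)^2) · ρ^2 sin(φ) dρ dφ dθ.

Inner (ρ from 0 to 3): 729sin(φ)^3cos(θ)^2.
Middle (φ from 0 to π): 972cos(θ)^2.
Outer (θ from 0 to 2π): 972π.

Therefore ∯_{∂V} F · n dS = 972π.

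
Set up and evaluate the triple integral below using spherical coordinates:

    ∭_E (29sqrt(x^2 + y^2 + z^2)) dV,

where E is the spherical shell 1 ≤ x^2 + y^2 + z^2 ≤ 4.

In spherical coordinates, x = ρ sin(φ) cos(θ), y = ρ sin(φ) sin(θ), z = ρ cos(φ), and dV = ρ^2 sin(φ) dρ dφ dθ.

The integrand becomes 29ρ, so

    ∭_E (29sqrt(x^2 + y^2 + z^2)) dV = ∫_{0}^{2π} ∫_{0}^{π} ∫_{1}^{2} (29ρ) · ρ^2 sin(φ) dρ dφ dθ.

Inner (ρ): 435sin(φ)/4.
Middle (φ): 435/2.
Outer (θ): 435π.

Therefore the triple integral equals 435π.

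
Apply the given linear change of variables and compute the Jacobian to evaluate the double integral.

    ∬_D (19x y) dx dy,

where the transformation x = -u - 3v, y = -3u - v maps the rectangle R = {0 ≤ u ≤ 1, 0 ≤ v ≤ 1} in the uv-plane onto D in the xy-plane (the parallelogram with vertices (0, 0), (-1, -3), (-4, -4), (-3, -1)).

Compute the Jacobian determinant of (x, y) with respect to (u, v):

    ∂(x,y)/∂(u,v) = | -1  -3 | = (-1)(-1) - (-3)(-3) = -8.
                   | -3  -1 |

Its absolute value is |J| = 8 (the area scaling factor).

Substituting x = -u - 3v, y = -3u - v into the integrand,

    19x y → 57u^2 + 190u v + 57v^2,

so the integral becomes

    ∬_R (57u^2 + 190u v + 57v^2) · |J| du dv = ∫_0^1 ∫_0^1 (456u^2 + 1520u v + 456v^2) dv du.

Inner (v): 456u^2 + 760u + 152.
Outer (u): 684.

Therefore ∬_D (19x y) dx dy = 684.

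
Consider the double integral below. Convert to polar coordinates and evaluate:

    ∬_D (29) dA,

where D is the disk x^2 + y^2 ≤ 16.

The region D is 0 ≤ r ≤ 4, 0 ≤ θ ≤ 2π in polar coordinates, where x = r cos(θ), y = r sin(θ), and dA = r dr dθ.

Under the substitution, the integrand becomes 29, so

    ∬_D (29) dA = ∫_{0}^{2π} ∫_{0}^{4} (29) · r dr dθ.

Inner integral (in r): ∫_{0}^{4} (29) · r dr = 232.

Outer integral (in θ): ∫_{0}^{2π} (232) dθ = 464π.

Therefore ∬_D (29) dA = 464π.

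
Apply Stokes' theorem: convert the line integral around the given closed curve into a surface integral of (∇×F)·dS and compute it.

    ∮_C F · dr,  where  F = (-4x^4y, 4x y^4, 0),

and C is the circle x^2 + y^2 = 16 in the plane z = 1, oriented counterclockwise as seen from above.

Let S be the flat disk x^2 + y^2 ≤ 16 in the plane z = 1, with upward unit normal n̂ = ẑ. By Stokes' theorem,

    ∮_C F · dr = ∬_S (∇ × F) · n̂ dS = ∬_D (curl F)_z dA,

where D is the disk x^2 + y^2 ≤ 16.

Compute the curl of F = (-4x^4y, 4x y^4, 0):
    (∇ × F)_x = ∂F_z/∂y - ∂F_y/∂z = 0,
    (∇ × F)_y = ∂F_x/∂z - ∂F_z/∂x = 0,
    (∇ × F)_z = ∂F_y/∂x - ∂F_x/∂y = 4x^4 + 4y^4.

On z = 1, (curl F)_z = 4x^4 + 4y^4.

Convert to polar (x = r cos θ, y = r sin θ, dA = r dr dθ); the integrand becomes 4r^4(sin(θ)^4 + cos(θ)^4), so

    ∬_D (curl F)_z dA = ∫_0^{2π} ∫_0^{4} (4r^4(sin(θ)^4 + cos(θ)^4)) · r dr dθ.

Inner (r from 0 to 4): 8192sin(θ)^4/3 + 8192cos(θ)^4/3.
Outer (θ from 0 to 2π): 4096π.

Therefore ∮_C F · dr = 4096π.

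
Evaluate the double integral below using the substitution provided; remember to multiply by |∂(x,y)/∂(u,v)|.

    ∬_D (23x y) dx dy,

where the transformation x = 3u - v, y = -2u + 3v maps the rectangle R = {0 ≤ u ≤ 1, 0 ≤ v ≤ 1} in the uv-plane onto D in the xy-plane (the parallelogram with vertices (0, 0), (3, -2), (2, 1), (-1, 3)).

Compute the Jacobian determinant of (x, y) with respect to (u, v):

    ∂(x,y)/∂(u,v) = | 3  -1 | = (3)(3) - (-1)(-2) = 7.
                   | -2  3 |

Its absolute value is |J| = 7 (the area scaling factor).

Substituting x = 3u - v, y = -2u + 3v into the integrand,

    23x y → -138u^2 + 253u v - 69v^2,

so the integral becomes

    ∬_R (-138u^2 + 253u v - 69v^2) · |J| du dv = ∫_0^1 ∫_0^1 (-966u^2 + 1771u v - 483v^2) dv du.

Inner (v): -966u^2 + 1771u/2 - 161.
Outer (u): -161/4.

Therefore ∬_D (23x y) dx dy = -161/4.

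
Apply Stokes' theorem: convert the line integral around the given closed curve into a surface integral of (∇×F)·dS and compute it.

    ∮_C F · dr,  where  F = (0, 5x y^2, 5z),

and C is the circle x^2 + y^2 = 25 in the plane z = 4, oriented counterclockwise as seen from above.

Let S be the flat disk x^2 + y^2 ≤ 25 in the plane z = 4, with upward unit normal n̂ = ẑ. By Stokes' theorem,

    ∮_C F · dr = ∬_S (∇ × F) · n̂ dS = ∬_D (curl F)_z dA,

where D is the disk x^2 + y^2 ≤ 25.

Compute the curl of F = (0, 5x y^2, 5z):
    (∇ × F)_x = ∂F_z/∂y - ∂F_y/∂z = 0,
    (∇ × F)_y = ∂F_x/∂z - ∂F_z/∂x = 0,
    (∇ × F)_z = ∂F_y/∂x - ∂F_x/∂y = 5y^2.

On z = 4, (curl F)_z = 5y^2.

Convert to polar (x = r cos θ, y = r sin θ, dA = r dr dθ); the integrand becomes 5r^2sin(θ)^2, so

    ∬_D (curl F)_z dA = ∫_0^{2π} ∫_0^{5} (5r^2sin(θ)^2) · r dr dθ.

Inner (r from 0 to 5): 3125sin(θ)^2/4.
Outer (θ from 0 to 2π): 3125π/4.

Therefore ∮_C F · dr = 3125π/4.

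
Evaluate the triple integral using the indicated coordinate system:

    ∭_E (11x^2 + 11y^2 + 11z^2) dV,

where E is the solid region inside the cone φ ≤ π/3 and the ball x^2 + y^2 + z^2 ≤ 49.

In spherical coordinates, x = ρ sin(φ) cos(θ), y = ρ sin(φ) sin(θ), z = ρ cos(φ), and dV = ρ^2 sin(φ) dρ dφ dθ.

The integrand becomes 11ρ^2, so

    ∭_E (11x^2 + 11y^2 + 11z^2) dV = ∫_{0}^{2π} ∫_{0}^{π/3} ∫_{0}^{7} (11ρ^2) · ρ^2 sin(φ) dρ dφ dθ.

Inner (ρ): 184877sin(φ)/5.
Middle (φ): 184877/10.
Outer (θ): 184877π/5.

Therefore the triple integral equals 184877π/5.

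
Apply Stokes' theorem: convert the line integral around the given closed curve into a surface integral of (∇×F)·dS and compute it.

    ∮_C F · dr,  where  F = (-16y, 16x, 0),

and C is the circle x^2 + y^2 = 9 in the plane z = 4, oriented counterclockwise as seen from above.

Let S be the flat disk x^2 + y^2 ≤ 9 in the plane z = 4, with upward unit normal n̂ = ẑ. By Stokes' theorem,

    ∮_C F · dr = ∬_S (∇ × F) · n̂ dS = ∬_D (curl F)_z dA,

where D is the disk x^2 + y^2 ≤ 9.

Compute the curl of F = (-16y, 16x, 0):
    (∇ × F)_x = ∂F_z/∂y - ∂F_y/∂z = 0,
    (∇ × F)_y = ∂F_x/∂z - ∂F_z/∂x = 0,
    (∇ × F)_z = ∂F_y/∂x - ∂F_x/∂y = 32.

On z = 4, (curl F)_z = 32.

Convert to polar (x = r cos θ, y = r sin θ, dA = r dr dθ); the integrand becomes 32, so

    ∬_D (curl F)_z dA = ∫_0^{2π} ∫_0^{3} (32) · r dr dθ.

Inner (r from 0 to 3): 144.
Outer (θ from 0 to 2π): 288π.

Therefore ∮_C F · dr = 288π.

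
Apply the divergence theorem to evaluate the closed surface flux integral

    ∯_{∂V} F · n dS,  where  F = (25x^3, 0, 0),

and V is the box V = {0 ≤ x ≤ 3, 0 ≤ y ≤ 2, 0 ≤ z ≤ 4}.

By the divergence theorem,

    ∯_{∂V} F · n dS = ∭_V (∇ · F) dV.

Compute the divergence:
    ∇ · F = ∂F_x/∂x + ∂F_y/∂y + ∂F_z/∂z = 75x^2 + 0 + 0 = 75x^2.

V is a rectangular box, so dV = dx dy dz with 0 ≤ x ≤ 3, 0 ≤ y ≤ 2, 0 ≤ z ≤ 4.

Integrate (75x^2) over V as an iterated integral:

    ∭_V (∇·F) dV = ∫_0^{3} ∫_0^{2} ∫_0^{4} (75x^2) dz dy dx.

Inner (z from 0 to 4): 300x^2.
Middle (y from 0 to 2): 600x^2.
Outer (x from 0 to 3): 5400.

Therefore ∯_{∂V} F · n dS = 5400.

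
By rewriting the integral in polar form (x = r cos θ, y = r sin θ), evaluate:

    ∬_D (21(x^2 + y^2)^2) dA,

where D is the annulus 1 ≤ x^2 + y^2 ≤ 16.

The region D is 1 ≤ r ≤ 4, 0 ≤ θ ≤ 2π in polar coordinates, where x = r cos(θ), y = r sin(θ), and dA = r dr dθ.

Under the substitution, the integrand becomes 21r^4, so

    ∬_D (21(x^2 + y^2)^2) dA = ∫_{0}^{2π} ∫_{1}^{4} (21r^4) · r dr dθ.

Inner integral (in r): ∫_{1}^{4} (21r^4) · r dr = 28665/2.

Outer integral (in θ): ∫_{0}^{2π} (28665/2) dθ = 28665π.

Therefore ∬_D (21(x^2 + y^2)^2) dA = 28665π.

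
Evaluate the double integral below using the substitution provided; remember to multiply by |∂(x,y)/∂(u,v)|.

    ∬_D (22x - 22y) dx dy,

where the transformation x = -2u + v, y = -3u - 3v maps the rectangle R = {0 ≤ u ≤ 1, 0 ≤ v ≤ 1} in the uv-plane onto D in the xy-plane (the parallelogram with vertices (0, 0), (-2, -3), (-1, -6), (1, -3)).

Compute the Jacobian determinant of (x, y) with respect to (u, v):

    ∂(x,y)/∂(u,v) = | -2  1 | = (-2)(-3) - (1)(-3) = 9.
                   | -3  -3 |

Its absolute value is |J| = 9 (the area scaling factor).

Substituting x = -2u + v, y = -3u - 3v into the integrand,

    22x - 22y → 22u + 88v,

so the integral becomes

    ∬_R (22u + 88v) · |J| du dv = ∫_0^1 ∫_0^1 (198u + 792v) dv du.

Inner (v): 198u + 396.
Outer (u): 495.

Therefore ∬_D (22x - 22y) dx dy = 495.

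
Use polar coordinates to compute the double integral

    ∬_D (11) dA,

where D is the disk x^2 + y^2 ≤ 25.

The region D is 0 ≤ r ≤ 5, 0 ≤ θ ≤ 2π in polar coordinates, where x = r cos(θ), y = r sin(θ), and dA = r dr dθ.

Under the substitution, the integrand becomes 11, so

    ∬_D (11) dA = ∫_{0}^{2π} ∫_{0}^{5} (11) · r dr dθ.

Inner integral (in r): ∫_{0}^{5} (11) · r dr = 275/2.

Outer integral (in θ): ∫_{0}^{2π} (275/2) dθ = 275π.

Therefore ∬_D (11) dA = 275π.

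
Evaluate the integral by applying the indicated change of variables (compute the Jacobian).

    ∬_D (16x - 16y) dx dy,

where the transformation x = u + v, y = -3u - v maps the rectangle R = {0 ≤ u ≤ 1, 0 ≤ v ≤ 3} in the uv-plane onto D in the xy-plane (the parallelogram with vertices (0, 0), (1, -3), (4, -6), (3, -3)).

Compute the Jacobian determinant of (x, y) with respect to (u, v):

    ∂(x,y)/∂(u,v) = | 1  1 | = (1)(-1) - (1)(-3) = 2.
                   | -3  -1 |

Its absolute value is |J| = 2 (the area scaling factor).

Substituting x = u + v, y = -3u - v into the integrand,

    16x - 16y → 64u + 32v,

so the integral becomes

    ∬_R (64u + 32v) · |J| du dv = ∫_0^1 ∫_0^3 (128u + 64v) dv du.

Inner (v): 384u + 288.
Outer (u): 480.

Therefore ∬_D (16x - 16y) dx dy = 480.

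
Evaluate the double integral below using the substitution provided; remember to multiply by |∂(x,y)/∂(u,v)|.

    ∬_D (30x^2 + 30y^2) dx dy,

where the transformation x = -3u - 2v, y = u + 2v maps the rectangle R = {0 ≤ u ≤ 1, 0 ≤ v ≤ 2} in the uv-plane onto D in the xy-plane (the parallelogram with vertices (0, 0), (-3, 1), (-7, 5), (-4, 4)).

Compute the Jacobian determinant of (x, y) with respect to (u, v):

    ∂(x,y)/∂(u,v) = | -3  -2 | = (-3)(2) - (-2)(1) = -4.
                   | 1  2 |

Its absolute value is |J| = 4 (the area scaling factor).

Substituting x = -3u - 2v, y = u + 2v into the integrand,

    30x^2 + 30y^2 → 300u^2 + 480u v + 240v^2,

so the integral becomes

    ∬_R (300u^2 + 480u v + 240v^2) · |J| du dv = ∫_0^1 ∫_0^2 (1200u^2 + 1920u v + 960v^2) dv du.

Inner (v): 2400u^2 + 3840u + 2560.
Outer (u): 5280.

Therefore ∬_D (30x^2 + 30y^2) dx dy = 5280.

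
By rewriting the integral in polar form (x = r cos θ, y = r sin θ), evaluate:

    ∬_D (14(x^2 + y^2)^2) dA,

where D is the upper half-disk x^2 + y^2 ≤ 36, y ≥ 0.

The region D is 0 ≤ r ≤ 6, 0 ≤ θ ≤ π in polar coordinates, where x = r cos(θ), y = r sin(θ), and dA = r dr dθ.

Under the substitution, the integrand becomes 14r^4, so

    ∬_D (14(x^2 + y^2)^2) dA = ∫_{0}^{π} ∫_{0}^{6} (14r^4) · r dr dθ.

Inner integral (in r): ∫_{0}^{6} (14r^4) · r dr = 108864.

Outer integral (in θ): ∫_{0}^{π} (108864) dθ = 108864π.

Therefore ∬_D (14(x^2 + y^2)^2) dA = 108864π.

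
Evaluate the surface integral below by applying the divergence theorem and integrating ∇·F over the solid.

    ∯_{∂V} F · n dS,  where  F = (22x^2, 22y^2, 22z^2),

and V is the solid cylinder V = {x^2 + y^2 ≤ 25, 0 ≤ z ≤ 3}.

By the divergence theorem,

    ∯_{∂V} F · n dS = ∭_V (∇ · F) dV.

Compute the divergence:
    ∇ · F = ∂F_x/∂x + ∂F_y/∂y + ∂F_z/∂z = 44x + 44y + 44z.

In cylindrical coordinates, x = r cos(θ), y = r sin(θ), z = z, dV = r dr dθ dz, with 0 ≤ r ≤ 5, 0 ≤ θ ≤ 2π, 0 ≤ z ≤ 3.

The integrand, after substitution and multiplying by the volume element, becomes (44sqrt(2)r sin(θ + π/4) + 44z) · r, so

    ∭_V (∇·F) dV = ∫_0^{2π} ∫_0^{5} ∫_0^{3} (44sqrt(2)r sin(θ + π/4) + 44z) · r dz dr dθ.

Inner (z from 0 to 3): 66r (2sqrt(2)r sin(θ + π/4) + 3).
Middle (r from 0 to 5): 5500sqrt(2)sin(θ + π/4) + 2475.
Outer (θ from 0 to 2π): 4950π.

Therefore ∯_{∂V} F · n dS = 4950π.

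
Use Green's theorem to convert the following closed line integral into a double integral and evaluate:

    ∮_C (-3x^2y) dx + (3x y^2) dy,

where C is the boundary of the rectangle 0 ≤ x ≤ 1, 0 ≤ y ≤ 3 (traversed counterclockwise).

Green's theorem converts the closed line integral into a double integral over the enclosed region D:

    ∮_C P dx + Q dy = ∬_D (∂Q/∂x - ∂P/∂y) dA.

Here P = -3x^2y, Q = 3x y^2, so

    ∂Q/∂x = 3y^2,    ∂P/∂y = -3x^2,
    ∂Q/∂x - ∂P/∂y = 3x^2 + 3y^2.

D is the region 0 ≤ x ≤ 1, 0 ≤ y ≤ 3. Evaluating the double integral:

    ∬_D (3x^2 + 3y^2) dA = ∫_0^{1} ∫_0^{3} (3x^2 + 3y^2) dy dx.

Inner (y from 0 to 3): 9x^2 + 27.
Outer (x from 0 to 1): 30.

Therefore ∮_C P dx + Q dy = 30.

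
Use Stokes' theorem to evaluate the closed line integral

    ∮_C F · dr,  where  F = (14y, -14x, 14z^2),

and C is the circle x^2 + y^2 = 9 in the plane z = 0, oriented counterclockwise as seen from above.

Let S be the flat disk x^2 + y^2 ≤ 9 in the plane z = 0, with upward unit normal n̂ = ẑ. By Stokes' theorem,

    ∮_C F · dr = ∬_S (∇ × F) · n̂ dS = ∬_D (curl F)_z dA,

where D is the disk x^2 + y^2 ≤ 9.

Compute the curl of F = (14y, -14x, 14z^2):
    (∇ × F)_x = ∂F_z/∂y - ∂F_y/∂z = 0,
    (∇ × F)_y = ∂F_x/∂z - ∂F_z/∂x = 0,
    (∇ × F)_z = ∂F_y/∂x - ∂F_x/∂y = -28.

On z = 0, (curl F)_z = -28.

Convert to polar (x = r cos θ, y = r sin θ, dA = r dr dθ); the integrand becomes -28, so

    ∬_D (curl F)_z dA = ∫_0^{2π} ∫_0^{3} (-28) · r dr dθ.

Inner (r from 0 to 3): -126.
Outer (θ from 0 to 2π): -252π.

Therefore ∮_C F · dr = -252π.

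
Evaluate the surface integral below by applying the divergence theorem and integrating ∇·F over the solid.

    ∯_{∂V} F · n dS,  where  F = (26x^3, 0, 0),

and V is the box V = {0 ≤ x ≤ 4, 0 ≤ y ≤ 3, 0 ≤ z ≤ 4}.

By the divergence theorem,

    ∯_{∂V} F · n dS = ∭_V (∇ · F) dV.

Compute the divergence:
    ∇ · F = ∂F_x/∂x + ∂F_y/∂y + ∂F_z/∂z = 78x^2 + 0 + 0 = 78x^2.

V is a rectangular box, so dV = dx dy dz with 0 ≤ x ≤ 4, 0 ≤ y ≤ 3, 0 ≤ z ≤ 4.

Integrate (78x^2) over V as an iterated integral:

    ∭_V (∇·F) dV = ∫_0^{4} ∫_0^{3} ∫_0^{4} (78x^2) dz dy dx.

Inner (z from 0 to 4): 312x^2.
Middle (y from 0 to 3): 936x^2.
Outer (x from 0 to 4): 19968.

Therefore ∯_{∂V} F · n dS = 19968.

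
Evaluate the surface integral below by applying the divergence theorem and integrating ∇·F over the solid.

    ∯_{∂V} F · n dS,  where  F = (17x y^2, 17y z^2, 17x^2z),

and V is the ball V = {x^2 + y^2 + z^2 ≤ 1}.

By the divergence theorem,

    ∯_{∂V} F · n dS = ∭_V (∇ · F) dV.

Compute the divergence:
    ∇ · F = ∂F_x/∂x + ∂F_y/∂y + ∂F_z/∂z = 17y^2 + 17z^2 + 17x^2 = 17x^2 + 17y^2 + 17z^2.

In spherical coordinates, x = ρ sin(φ) cos(θ), y = ρ sin(φ) sin(θ), z = ρ cos(φ), dV = ρ^2 sin(φ) dρ dφ dθ, with 0 ≤ ρ ≤ 1, 0 ≤ φ ≤ π, 0 ≤ θ ≤ 2π.

The integrand, after substitution and multiplying by the volume element, becomes (17ρ^2) · ρ^2 sin(φ), so

    ∭_V (∇·F) dV = ∫_0^{2π} ∫_0^{π} ∫_0^{1} (17ρ^2) · ρ^2 sin(φ) dρ dφ dθ.

Inner (ρ from 0 to 1): 17sin(φ)/5.
Middle (φ from 0 to π): 34/5.
Outer (θ from 0 to 2π): 68π/5.

Therefore ∯_{∂V} F · n dS = 68π/5.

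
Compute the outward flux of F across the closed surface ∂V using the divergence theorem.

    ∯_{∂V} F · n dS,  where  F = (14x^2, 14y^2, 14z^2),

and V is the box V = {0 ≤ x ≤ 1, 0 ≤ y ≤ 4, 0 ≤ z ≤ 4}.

By the divergence theorem,

    ∯_{∂V} F · n dS = ∭_V (∇ · F) dV.

Compute the divergence:
    ∇ · F = ∂F_x/∂x + ∂F_y/∂y + ∂F_z/∂z = 28x + 28y + 28z.

V is a rectangular box, so dV = dx dy dz with 0 ≤ x ≤ 1, 0 ≤ y ≤ 4, 0 ≤ z ≤ 4.

Integrate (28x + 28y + 28z) over V as an iterated integral:

    ∭_V (∇·F) dV = ∫_0^{1} ∫_0^{4} ∫_0^{4} (28x + 28y + 28z) dz dy dx.

Inner (z from 0 to 4): 112x + 112y + 224.
Middle (y from 0 to 4): 448x + 1792.
Outer (x from 0 to 1): 2016.

Therefore ∯_{∂V} F · n dS = 2016.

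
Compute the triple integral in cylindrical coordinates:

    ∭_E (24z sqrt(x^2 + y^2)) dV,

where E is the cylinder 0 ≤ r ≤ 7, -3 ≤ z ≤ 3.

In cylindrical coordinates, x = r cos(θ), y = r sin(θ), z = z, and dV = r dr dθ dz.

The integrand becomes 24r z, so

    ∭_E (24z sqrt(x^2 + y^2)) dV = ∫_{0}^{2π} ∫_{0}^{7} ∫_{-3}^{3} (24r z) · r dz dr dθ.

Inner (z): 0.
Middle (r from 0 to 7): 0.
Outer (θ): 0.

Therefore the triple integral equals 0.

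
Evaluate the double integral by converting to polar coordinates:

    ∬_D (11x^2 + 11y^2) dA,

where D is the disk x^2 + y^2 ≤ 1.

The region D is 0 ≤ r ≤ 1, 0 ≤ θ ≤ 2π in polar coordinates, where x = r cos(θ), y = r sin(θ), and dA = r dr dθ.

Under the substitution, the integrand becomes 11r^2, so

    ∬_D (11x^2 + 11y^2) dA = ∫_{0}^{2π} ∫_{0}^{1} (11r^2) · r dr dθ.

Inner integral (in r): ∫_{0}^{1} (11r^2) · r dr = 11/4.

Outer integral (in θ): ∫_{0}^{2π} (11/4) dθ = 11π/2.

Therefore ∬_D (11x^2 + 11y^2) dA = 11π/2.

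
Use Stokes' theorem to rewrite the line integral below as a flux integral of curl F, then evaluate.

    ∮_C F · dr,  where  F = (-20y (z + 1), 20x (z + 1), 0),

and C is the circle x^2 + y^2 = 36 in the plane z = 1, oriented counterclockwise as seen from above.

Let S be the flat disk x^2 + y^2 ≤ 36 in the plane z = 1, with upward unit normal n̂ = ẑ. By Stokes' theorem,

    ∮_C F · dr = ∬_S (∇ × F) · n̂ dS = ∬_D (curl F)_z dA,

where D is the disk x^2 + y^2 ≤ 36.

Compute the curl of F = (-20y (z + 1), 20x (z + 1), 0):
    (∇ × F)_x = ∂F_z/∂y - ∂F_y/∂z = -20x,
    (∇ × F)_y = ∂F_x/∂z - ∂F_z/∂x = -20y,
    (∇ × F)_z = ∂F_y/∂x - ∂F_x/∂y = 40z + 40.

On z = 1, (curl F)_z = 80.

Convert to polar (x = r cos θ, y = r sin θ, dA = r dr dθ); the integrand becomes 80, so

    ∬_D (curl F)_z dA = ∫_0^{2π} ∫_0^{6} (80) · r dr dθ.

Inner (r from 0 to 6): 1440.
Outer (θ from 0 to 2π): 2880π.

Therefore ∮_C F · dr = 2880π.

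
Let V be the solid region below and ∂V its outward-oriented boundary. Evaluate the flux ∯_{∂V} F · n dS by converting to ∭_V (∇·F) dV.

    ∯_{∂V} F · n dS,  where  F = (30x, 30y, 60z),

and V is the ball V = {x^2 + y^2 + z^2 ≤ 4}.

By the divergence theorem,

    ∯_{∂V} F · n dS = ∭_V (∇ · F) dV.

Compute the divergence:
    ∇ · F = ∂F_x/∂x + ∂F_y/∂y + ∂F_z/∂z = 30 + 30 + 60 = 120.

In spherical coordinates, x = ρ sin(φ) cos(θ), y = ρ sin(φ) sin(θ), z = ρ cos(φ), dV = ρ^2 sin(φ) dρ dφ dθ, with 0 ≤ ρ ≤ 2, 0 ≤ φ ≤ π, 0 ≤ θ ≤ 2π.

The integrand, after substitution and multiplying by the volume element, becomes (120) · ρ^2 sin(φ), so

    ∭_V (∇·F) dV = ∫_0^{2π} ∫_0^{π} ∫_0^{2} (120) · ρ^2 sin(φ) dρ dφ dθ.

Inner (ρ from 0 to 2): 320sin(φ).
Middle (φ from 0 to π): 640.
Outer (θ from 0 to 2π): 1280π.

Therefore ∯_{∂V} F · n dS = 1280π.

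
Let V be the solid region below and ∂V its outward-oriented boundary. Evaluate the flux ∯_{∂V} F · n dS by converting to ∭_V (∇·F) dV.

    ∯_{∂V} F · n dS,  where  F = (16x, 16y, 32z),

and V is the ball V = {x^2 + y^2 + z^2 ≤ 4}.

By the divergence theorem,

    ∯_{∂V} F · n dS = ∭_V (∇ · F) dV.

Compute the divergence:
    ∇ · F = ∂F_x/∂x + ∂F_y/∂y + ∂F_z/∂z = 16 + 16 + 32 = 64.

In spherical coordinates, x = ρ sin(φ) cos(θ), y = ρ sin(φ) sin(θ), z = ρ cos(φ), dV = ρ^2 sin(φ) dρ dφ dθ, with 0 ≤ ρ ≤ 2, 0 ≤ φ ≤ π, 0 ≤ θ ≤ 2π.

The integrand, after substitution and multiplying by the volume element, becomes (64) · ρ^2 sin(φ), so

    ∭_V (∇·F) dV = ∫_0^{2π} ∫_0^{π} ∫_0^{2} (64) · ρ^2 sin(φ) dρ dφ dθ.

Inner (ρ from 0 to 2): 512sin(φ)/3.
Middle (φ from 0 to π): 1024/3.
Outer (θ from 0 to 2π): 2048π/3.

Therefore ∯_{∂V} F · n dS = 2048π/3.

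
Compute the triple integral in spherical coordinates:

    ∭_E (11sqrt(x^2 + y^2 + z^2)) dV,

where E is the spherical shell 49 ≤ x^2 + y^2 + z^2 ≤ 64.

In spherical coordinates, x = ρ sin(φ) cos(θ), y = ρ sin(φ) sin(θ), z = ρ cos(φ), and dV = ρ^2 sin(φ) dρ dφ dθ.

The integrand becomes 11ρ, so

    ∭_E (11sqrt(x^2 + y^2 + z^2)) dV = ∫_{0}^{2π} ∫_{0}^{π} ∫_{7}^{8} (11ρ) · ρ^2 sin(φ) dρ dφ dθ.

Inner (ρ): 18645sin(φ)/4.
Middle (φ): 18645/2.
Outer (θ): 18645π.

Therefore the triple integral equals 18645π.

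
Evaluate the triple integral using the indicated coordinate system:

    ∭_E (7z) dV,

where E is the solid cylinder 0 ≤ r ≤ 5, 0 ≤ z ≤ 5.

In cylindrical coordinates, x = r cos(θ), y = r sin(θ), z = z, and dV = r dr dθ dz.

The integrand becomes 7z, so

    ∭_E (7z) dV = ∫_{0}^{2π} ∫_{0}^{5} ∫_{0}^{5} (7z) · r dz dr dθ.

Inner (z): 175r/2.
Middle (r from 0 to 5): 4375/4.
Outer (θ): 4375π/2.

Therefore the triple integral equals 4375π/2.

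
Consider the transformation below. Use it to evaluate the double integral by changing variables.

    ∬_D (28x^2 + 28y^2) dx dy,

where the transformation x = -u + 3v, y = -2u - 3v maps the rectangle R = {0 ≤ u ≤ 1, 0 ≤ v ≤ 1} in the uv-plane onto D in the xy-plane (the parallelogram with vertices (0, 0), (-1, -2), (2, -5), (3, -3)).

Compute the Jacobian determinant of (x, y) with respect to (u, v):

    ∂(x,y)/∂(u,v) = | -1  3 | = (-1)(-3) - (3)(-2) = 9.
                   | -2  -3 |

Its absolute value is |J| = 9 (the area scaling factor).

Substituting x = -u + 3v, y = -2u - 3v into the integrand,

    28x^2 + 28y^2 → 140u^2 + 168u v + 504v^2,

so the integral becomes

    ∬_R (140u^2 + 168u v + 504v^2) · |J| du dv = ∫_0^1 ∫_0^1 (1260u^2 + 1512u v + 4536v^2) dv du.

Inner (v): 1260u^2 + 756u + 1512.
Outer (u): 2310.

Therefore ∬_D (28x^2 + 28y^2) dx dy = 2310.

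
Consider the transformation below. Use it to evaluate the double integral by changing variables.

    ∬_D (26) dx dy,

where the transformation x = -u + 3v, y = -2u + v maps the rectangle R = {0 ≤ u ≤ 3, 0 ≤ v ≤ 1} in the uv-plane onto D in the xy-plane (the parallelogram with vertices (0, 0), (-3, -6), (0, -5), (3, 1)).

Compute the Jacobian determinant of (x, y) with respect to (u, v):

    ∂(x,y)/∂(u,v) = | -1  3 | = (-1)(1) - (3)(-2) = 5.
                   | -2  1 |

Its absolute value is |J| = 5 (the area scaling factor).

Substituting x = -u + 3v, y = -2u + v into the integrand,

    26 → 26,

so the integral becomes

    ∬_R (26) · |J| du dv = ∫_0^3 ∫_0^1 (130) dv du.

Inner (v): 130.
Outer (u): 390.

Therefore ∬_D (26) dx dy = 390.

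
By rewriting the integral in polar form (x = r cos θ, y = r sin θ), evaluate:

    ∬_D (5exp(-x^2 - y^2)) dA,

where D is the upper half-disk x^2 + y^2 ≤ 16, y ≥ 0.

The region D is 0 ≤ r ≤ 4, 0 ≤ θ ≤ π in polar coordinates, where x = r cos(θ), y = r sin(θ), and dA = r dr dθ.

Under the substitution, the integrand becomes 5exp(-r^2), so

    ∬_D (5exp(-x^2 - y^2)) dA = ∫_{0}^{π} ∫_{0}^{4} (5exp(-r^2)) · r dr dθ.

Inner integral (in r): ∫_{0}^{4} (5exp(-r^2)) · r dr = 5/2 - 5exp(-16)/2.

Outer integral (in θ): ∫_{0}^{π} (5/2 - 5exp(-16)/2) dθ = -5π (1 - exp(16))exp(-16)/2.

Therefore ∬_D (5exp(-x^2 - y^2)) dA = -5π (1 - exp(16))exp(-16)/2.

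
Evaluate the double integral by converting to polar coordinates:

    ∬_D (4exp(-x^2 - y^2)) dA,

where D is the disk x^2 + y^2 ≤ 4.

The region D is 0 ≤ r ≤ 2, 0 ≤ θ ≤ 2π in polar coordinates, where x = r cos(θ), y = r sin(θ), and dA = r dr dθ.

Under the substitution, the integrand becomes 4exp(-r^2), so

    ∬_D (4exp(-x^2 - y^2)) dA = ∫_{0}^{2π} ∫_{0}^{2} (4exp(-r^2)) · r dr dθ.

Inner integral (in r): ∫_{0}^{2} (4exp(-r^2)) · r dr = 2 - 2exp(-4).

Outer integral (in θ): ∫_{0}^{2π} (2 - 2exp(-4)) dθ = -4π exp(-4) + 4π.

Therefore ∬_D (4exp(-x^2 - y^2)) dA = -4π exp(-4) + 4π.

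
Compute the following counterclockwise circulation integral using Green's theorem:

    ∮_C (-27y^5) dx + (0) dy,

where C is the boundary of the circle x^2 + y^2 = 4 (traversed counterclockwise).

Green's theorem converts the closed line integral into a double integral over the enclosed region D:

    ∮_C P dx + Q dy = ∬_D (∂Q/∂x - ∂P/∂y) dA.

Here P = -27y^5, Q = 0, so

    ∂Q/∂x = 0,    ∂P/∂y = -135y^4,
    ∂Q/∂x - ∂P/∂y = 135y^4.

D is the region x^2 + y^2 ≤ 4. Evaluating the double integral:

In polar coordinates (x = r cos θ, y = r sin θ, dA = r dr dθ) the integrand becomes 135r^4sin(θ)^4, so

    ∬_D (135y^4) dA = ∫_0^{2π} ∫_0^{2} (135r^4sin(θ)^4) · r dr dθ.

Inner (r from 0 to 2): 1440sin(θ)^4.
Outer (θ from 0 to 2π): 1080π.

Therefore ∮_C P dx + Q dy = 1080π.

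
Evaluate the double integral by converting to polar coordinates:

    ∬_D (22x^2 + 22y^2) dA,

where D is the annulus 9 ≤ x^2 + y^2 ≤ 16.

The region D is 3 ≤ r ≤ 4, 0 ≤ θ ≤ 2π in polar coordinates, where x = r cos(θ), y = r sin(θ), and dA = r dr dθ.

Under the substitution, the integrand becomes 22r^2, so

    ∬_D (22x^2 + 22y^2) dA = ∫_{0}^{2π} ∫_{3}^{4} (22r^2) · r dr dθ.

Inner integral (in r): ∫_{3}^{4} (22r^2) · r dr = 1925/2.

Outer integral (in θ): ∫_{0}^{2π} (1925/2) dθ = 1925π.

Therefore ∬_D (22x^2 + 22y^2) dA = 1925π.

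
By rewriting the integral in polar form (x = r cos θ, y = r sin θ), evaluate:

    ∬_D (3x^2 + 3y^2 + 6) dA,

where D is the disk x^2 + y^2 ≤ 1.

The region D is 0 ≤ r ≤ 1, 0 ≤ θ ≤ 2π in polar coordinates, where x = r cos(θ), y = r sin(θ), and dA = r dr dθ.

Under the substitution, the integrand becomes 3r^2 + 6, so

    ∬_D (3x^2 + 3y^2 + 6) dA = ∫_{0}^{2π} ∫_{0}^{1} (3r^2 + 6) · r dr dθ.

Inner integral (in r): ∫_{0}^{1} (3r^2 + 6) · r dr = 15/4.

Outer integral (in θ): ∫_{0}^{2π} (15/4) dθ = 15π/2.

Therefore ∬_D (3x^2 + 3y^2 + 6) dA = 15π/2.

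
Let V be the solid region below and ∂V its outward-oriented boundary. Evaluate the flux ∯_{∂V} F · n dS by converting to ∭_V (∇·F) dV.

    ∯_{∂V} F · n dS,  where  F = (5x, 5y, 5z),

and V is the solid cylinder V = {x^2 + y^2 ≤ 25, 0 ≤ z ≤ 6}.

By the divergence theorem,

    ∯_{∂V} F · n dS = ∭_V (∇ · F) dV.

Compute the divergence:
    ∇ · F = ∂F_x/∂x + ∂F_y/∂y + ∂F_z/∂z = 5 + 5 + 5 = 15.

In cylindrical coordinates, x = r cos(θ), y = r sin(θ), z = z, dV = r dr dθ dz, with 0 ≤ r ≤ 5, 0 ≤ θ ≤ 2π, 0 ≤ z ≤ 6.

The integrand, after substitution and multiplying by the volume element, becomes (15) · r, so

    ∭_V (∇·F) dV = ∫_0^{2π} ∫_0^{5} ∫_0^{6} (15) · r dz dr dθ.

Inner (z from 0 to 6): 90r.
Middle (r from 0 to 5): 1125.
Outer (θ from 0 to 2π): 2250π.

Therefore ∯_{∂V} F · n dS = 2250π.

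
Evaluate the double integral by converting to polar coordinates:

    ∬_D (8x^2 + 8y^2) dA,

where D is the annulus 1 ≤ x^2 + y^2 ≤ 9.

The region D is 1 ≤ r ≤ 3, 0 ≤ θ ≤ 2π in polar coordinates, where x = r cos(θ), y = r sin(θ), and dA = r dr dθ.

Under the substitution, the integrand becomes 8r^2, so

    ∬_D (8x^2 + 8y^2) dA = ∫_{0}^{2π} ∫_{1}^{3} (8r^2) · r dr dθ.

Inner integral (in r): ∫_{1}^{3} (8r^2) · r dr = 160.

Outer integral (in θ): ∫_{0}^{2π} (160) dθ = 320π.

Therefore ∬_D (8x^2 + 8y^2) dA = 320π.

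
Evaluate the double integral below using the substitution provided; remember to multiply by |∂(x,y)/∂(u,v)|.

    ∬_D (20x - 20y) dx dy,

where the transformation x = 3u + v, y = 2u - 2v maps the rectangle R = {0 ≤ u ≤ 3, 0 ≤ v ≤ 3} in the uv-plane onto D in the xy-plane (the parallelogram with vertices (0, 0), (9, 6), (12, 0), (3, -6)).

Compute the Jacobian determinant of (x, y) with respect to (u, v):

    ∂(x,y)/∂(u,v) = | 3  1 | = (3)(-2) - (1)(2) = -8.
                   | 2  -2 |

Its absolute value is |J| = 8 (the area scaling factor).

Substituting x = 3u + v, y = 2u - 2v into the integrand,

    20x - 20y → 20u + 60v,

so the integral becomes

    ∬_R (20u + 60v) · |J| du dv = ∫_0^3 ∫_0^3 (160u + 480v) dv du.

Inner (v): 480u + 2160.
Outer (u): 8640.

Therefore ∬_D (20x - 20y) dx dy = 8640.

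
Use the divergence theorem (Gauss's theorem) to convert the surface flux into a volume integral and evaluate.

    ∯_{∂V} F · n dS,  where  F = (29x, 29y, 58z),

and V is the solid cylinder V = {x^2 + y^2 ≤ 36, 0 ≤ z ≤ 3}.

By the divergence theorem,

    ∯_{∂V} F · n dS = ∭_V (∇ · F) dV.

Compute the divergence:
    ∇ · F = ∂F_x/∂x + ∂F_y/∂y + ∂F_z/∂z = 29 + 29 + 58 = 116.

In cylindrical coordinates, x = r cos(θ), y = r sin(θ), z = z, dV = r dr dθ dz, with 0 ≤ r ≤ 6, 0 ≤ θ ≤ 2π, 0 ≤ z ≤ 3.

The integrand, after substitution and multiplying by the volume element, becomes (116) · r, so

    ∭_V (∇·F) dV = ∫_0^{2π} ∫_0^{6} ∫_0^{3} (116) · r dz dr dθ.

Inner (z from 0 to 3): 348r.
Middle (r from 0 to 6): 6264.
Outer (θ from 0 to 2π): 12528π.

Therefore ∯_{∂V} F · n dS = 12528π.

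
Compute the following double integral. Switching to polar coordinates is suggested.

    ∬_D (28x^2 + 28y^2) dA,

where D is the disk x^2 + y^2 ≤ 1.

The region D is 0 ≤ r ≤ 1, 0 ≤ θ ≤ 2π in polar coordinates, where x = r cos(θ), y = r sin(θ), and dA = r dr dθ.

Under the substitution, the integrand becomes 28r^2, so

    ∬_D (28x^2 + 28y^2) dA = ∫_{0}^{2π} ∫_{0}^{1} (28r^2) · r dr dθ.

Inner integral (in r): ∫_{0}^{1} (28r^2) · r dr = 7.

Outer integral (in θ): ∫_{0}^{2π} (7) dθ = 14π.

Therefore ∬_D (28x^2 + 28y^2) dA = 14π.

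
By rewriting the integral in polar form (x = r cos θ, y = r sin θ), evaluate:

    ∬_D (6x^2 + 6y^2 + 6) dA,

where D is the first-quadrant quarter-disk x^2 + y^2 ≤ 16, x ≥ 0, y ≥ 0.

The region D is 0 ≤ r ≤ 4, 0 ≤ θ ≤ π/2 in polar coordinates, where x = r cos(θ), y = r sin(θ), and dA = r dr dθ.

Under the substitution, the integrand becomes 6r^2 + 6, so

    ∬_D (6x^2 + 6y^2 + 6) dA = ∫_{0}^{π/2} ∫_{0}^{4} (6r^2 + 6) · r dr dθ.

Inner integral (in r): ∫_{0}^{4} (6r^2 + 6) · r dr = 432.

Outer integral (in θ): ∫_{0}^{π/2} (432) dθ = 216π.

Therefore ∬_D (6x^2 + 6y^2 + 6) dA = 216π.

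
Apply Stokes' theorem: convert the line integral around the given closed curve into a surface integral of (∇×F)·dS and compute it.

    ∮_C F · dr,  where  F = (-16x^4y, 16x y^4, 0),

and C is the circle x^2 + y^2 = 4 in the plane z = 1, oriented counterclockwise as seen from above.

Let S be the flat disk x^2 + y^2 ≤ 4 in the plane z = 1, with upward unit normal n̂ = ẑ. By Stokes' theorem,

    ∮_C F · dr = ∬_S (∇ × F) · n̂ dS = ∬_D (curl F)_z dA,

where D is the disk x^2 + y^2 ≤ 4.

Compute the curl of F = (-16x^4y, 16x y^4, 0):
    (∇ × F)_x = ∂F_z/∂y - ∂F_y/∂z = 0,
    (∇ × F)_y = ∂F_x/∂z - ∂F_z/∂x = 0,
    (∇ × F)_z = ∂F_y/∂x - ∂F_x/∂y = 16x^4 + 16y^4.

On z = 1, (curl F)_z = 16x^4 + 16y^4.

Convert to polar (x = r cos θ, y = r sin θ, dA = r dr dθ); the integrand becomes 16r^4(sin(θ)^4 + cos(θ)^4), so

    ∬_D (curl F)_z dA = ∫_0^{2π} ∫_0^{2} (16r^4(sin(θ)^4 + cos(θ)^4)) · r dr dθ.

Inner (r from 0 to 2): 512sin(θ)^4/3 + 512cos(θ)^4/3.
Outer (θ from 0 to 2π): 256π.

Therefore ∮_C F · dr = 256π.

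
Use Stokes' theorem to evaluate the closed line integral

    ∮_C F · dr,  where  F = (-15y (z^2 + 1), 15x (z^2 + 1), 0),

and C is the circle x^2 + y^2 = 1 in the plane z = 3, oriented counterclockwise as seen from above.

Let S be the flat disk x^2 + y^2 ≤ 1 in the plane z = 3, with upward unit normal n̂ = ẑ. By Stokes' theorem,

    ∮_C F · dr = ∬_S (∇ × F) · n̂ dS = ∬_D (curl F)_z dA,

where D is the disk x^2 + y^2 ≤ 1.

Compute the curl of F = (-15y (z^2 + 1), 15x (z^2 + 1), 0):
    (∇ × F)_x = ∂F_z/∂y - ∂F_y/∂z = -30x z,
    (∇ × F)_y = ∂F_x/∂z - ∂F_z/∂x = -30y z,
    (∇ × F)_z = ∂F_y/∂x - ∂F_x/∂y = 30z^2 + 30.

On z = 3, (curl F)_z = 300.

Convert to polar (x = r cos θ, y = r sin θ, dA = r dr dθ); the integrand becomes 300, so

    ∬_D (curl F)_z dA = ∫_0^{2π} ∫_0^{1} (300) · r dr dθ.

Inner (r from 0 to 1): 150.
Outer (θ from 0 to 2π): 300π.

Therefore ∮_C F · dr = 300π.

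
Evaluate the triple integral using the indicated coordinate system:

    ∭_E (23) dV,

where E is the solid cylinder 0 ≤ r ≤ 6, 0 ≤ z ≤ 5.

In cylindrical coordinates, x = r cos(θ), y = r sin(θ), z = z, and dV = r dr dθ dz.

The integrand becomes 23, so

    ∭_E (23) dV = ∫_{0}^{2π} ∫_{0}^{6} ∫_{0}^{5} (23) · r dz dr dθ.

Inner (z): 115r.
Middle (r from 0 to 6): 2070.
Outer (θ): 4140π.

Therefore the triple integral equals 4140π.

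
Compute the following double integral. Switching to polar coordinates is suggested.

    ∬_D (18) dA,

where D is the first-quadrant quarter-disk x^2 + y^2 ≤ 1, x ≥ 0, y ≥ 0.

The region D is 0 ≤ r ≤ 1, 0 ≤ θ ≤ π/2 in polar coordinates, where x = r cos(θ), y = r sin(θ), and dA = r dr dθ.

Under the substitution, the integrand becomes 18, so

    ∬_D (18) dA = ∫_{0}^{π/2} ∫_{0}^{1} (18) · r dr dθ.

Inner integral (in r): ∫_{0}^{1} (18) · r dr = 9.

Outer integral (in θ): ∫_{0}^{π/2} (9) dθ = 9π/2.

Therefore ∬_D (18) dA = 9π/2.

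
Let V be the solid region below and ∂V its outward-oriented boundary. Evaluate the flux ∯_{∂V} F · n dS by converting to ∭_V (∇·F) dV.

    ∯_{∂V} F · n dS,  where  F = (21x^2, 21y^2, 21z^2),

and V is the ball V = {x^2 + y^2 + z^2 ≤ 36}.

By the divergence theorem,

    ∯_{∂V} F · n dS = ∭_V (∇ · F) dV.

Compute the divergence:
    ∇ · F = ∂F_x/∂x + ∂F_y/∂y + ∂F_z/∂z = 42x + 42y + 42z.

In spherical coordinates, x = ρ sin(φ) cos(θ), y = ρ sin(φ) sin(θ), z = ρ cos(φ), dV = ρ^2 sin(φ) dρ dφ dθ, with 0 ≤ ρ ≤ 6, 0 ≤ φ ≤ π, 0 ≤ θ ≤ 2π.

The integrand, after substitution and multiplying by the volume element, becomes (42ρ (sqrt(2)sin(φ)sin(θ + π/4) + cos(φ))) · ρ^2 sin(φ), so

    ∭_V (∇·F) dV = ∫_0^{2π} ∫_0^{π} ∫_0^{6} (42ρ (sqrt(2)sin(φ)sin(θ + π/4) + cos(φ))) · ρ^2 sin(φ) dρ dφ dθ.

Inner (ρ from 0 to 6): 13608(sqrt(2)sin(φ)sin(θ + π/4) + cos(φ))sin(φ).
Middle (φ from 0 to π): 6804sqrt(2)π sin(θ + π/4).
Outer (θ from 0 to 2π): 0.

Therefore ∯_{∂V} F · n dS = 0.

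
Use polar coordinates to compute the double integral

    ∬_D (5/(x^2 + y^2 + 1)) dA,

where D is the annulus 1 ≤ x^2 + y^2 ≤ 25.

The region D is 1 ≤ r ≤ 5, 0 ≤ θ ≤ 2π in polar coordinates, where x = r cos(θ), y = r sin(θ), and dA = r dr dθ.

Under the substitution, the integrand becomes 5/(r^2 + 1), so

    ∬_D (5/(x^2 + y^2 + 1)) dA = ∫_{0}^{2π} ∫_{1}^{5} (5/(r^2 + 1)) · r dr dθ.

Inner integral (in r): ∫_{1}^{5} (5/(r^2 + 1)) · r dr = 5log(13)/2.

Outer integral (in θ): ∫_{0}^{2π} (5log(13)/2) dθ = 5π log(13).

Therefore ∬_D (5/(x^2 + y^2 + 1)) dA = 5π log(13).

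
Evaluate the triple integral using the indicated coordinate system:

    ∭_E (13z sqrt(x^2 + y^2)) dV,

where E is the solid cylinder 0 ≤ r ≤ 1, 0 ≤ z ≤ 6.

In cylindrical coordinates, x = r cos(θ), y = r sin(θ), z = z, and dV = r dr dθ dz.

The integrand becomes 13r z, so

    ∭_E (13z sqrt(x^2 + y^2)) dV = ∫_{0}^{2π} ∫_{0}^{1} ∫_{0}^{6} (13r z) · r dz dr dθ.

Inner (z): 234r^2.
Middle (r from 0 to 1): 78.
Outer (θ): 156π.

Therefore the triple integral equals 156π.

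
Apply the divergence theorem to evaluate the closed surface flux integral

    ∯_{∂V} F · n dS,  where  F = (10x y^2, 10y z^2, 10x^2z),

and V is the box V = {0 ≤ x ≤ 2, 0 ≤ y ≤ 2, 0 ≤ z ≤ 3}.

By the divergence theorem,

    ∯_{∂V} F · n dS = ∭_V (∇ · F) dV.

Compute the divergence:
    ∇ · F = ∂F_x/∂x + ∂F_y/∂y + ∂F_z/∂z = 10y^2 + 10z^2 + 10x^2 = 10x^2 + 10y^2 + 10z^2.

V is a rectangular box, so dV = dx dy dz with 0 ≤ x ≤ 2, 0 ≤ y ≤ 2, 0 ≤ z ≤ 3.

Integrate (10x^2 + 10y^2 + 10z^2) over V as an iterated integral:

    ∭_V (∇·F) dV = ∫_0^{2} ∫_0^{2} ∫_0^{3} (10x^2 + 10y^2 + 10z^2) dz dy dx.

Inner (z from 0 to 3): 30x^2 + 30y^2 + 90.
Middle (y from 0 to 2): 60x^2 + 260.
Outer (x from 0 to 2): 680.

Therefore ∯_{∂V} F · n dS = 680.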